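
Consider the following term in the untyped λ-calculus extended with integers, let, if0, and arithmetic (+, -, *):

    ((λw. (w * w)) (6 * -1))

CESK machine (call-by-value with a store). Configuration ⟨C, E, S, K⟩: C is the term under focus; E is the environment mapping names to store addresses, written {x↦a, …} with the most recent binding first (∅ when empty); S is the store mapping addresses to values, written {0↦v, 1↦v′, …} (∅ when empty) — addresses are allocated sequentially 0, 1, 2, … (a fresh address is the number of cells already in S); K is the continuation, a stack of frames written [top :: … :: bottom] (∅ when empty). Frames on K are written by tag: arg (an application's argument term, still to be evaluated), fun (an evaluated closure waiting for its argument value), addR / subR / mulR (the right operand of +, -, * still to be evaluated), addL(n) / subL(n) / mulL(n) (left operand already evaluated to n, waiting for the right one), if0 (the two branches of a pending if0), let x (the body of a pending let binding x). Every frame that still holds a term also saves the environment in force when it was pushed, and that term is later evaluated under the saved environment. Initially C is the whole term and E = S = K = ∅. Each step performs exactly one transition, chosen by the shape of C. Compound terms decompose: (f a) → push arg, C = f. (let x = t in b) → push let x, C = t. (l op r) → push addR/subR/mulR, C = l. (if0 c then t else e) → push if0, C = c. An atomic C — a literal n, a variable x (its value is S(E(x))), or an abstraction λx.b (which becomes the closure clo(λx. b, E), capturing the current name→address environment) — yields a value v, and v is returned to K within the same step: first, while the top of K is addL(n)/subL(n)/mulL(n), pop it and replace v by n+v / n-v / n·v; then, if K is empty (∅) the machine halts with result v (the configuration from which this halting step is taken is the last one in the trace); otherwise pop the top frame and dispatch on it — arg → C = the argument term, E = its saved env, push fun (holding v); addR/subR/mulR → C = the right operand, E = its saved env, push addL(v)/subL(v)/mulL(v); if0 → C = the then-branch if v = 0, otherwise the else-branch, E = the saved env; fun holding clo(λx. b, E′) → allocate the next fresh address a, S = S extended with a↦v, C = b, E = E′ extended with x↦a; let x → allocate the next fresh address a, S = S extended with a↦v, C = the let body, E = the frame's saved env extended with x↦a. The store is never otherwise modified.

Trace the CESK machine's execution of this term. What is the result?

[0] [C=((λw. (w * w)) (6 * -1)) | E=∅ | S=∅ | K=∅]
[1] [C=(λw. (w * w)) | E=∅ | S=∅ | K=[arg]]
[2] [C=(6 * -1) | E=∅ | S=∅ | K=[fun]]
[3] [C=6 | E=∅ | S=∅ | K=[mulR :: fun]]
[4] [C=-1 | E=∅ | S=∅ | K=[mulL(6) :: fun]]
[5] [C=(w * w) | E={w↦0} | S={0↦-6} | K=∅]
[6] [C=w | E={w↦0} | S={0↦-6} | K=[mulR]]
[7] [C=w | E={w↦0} | S={0↦-6} | K=[mulL(-6)]]
→ final value 36

Answer: 36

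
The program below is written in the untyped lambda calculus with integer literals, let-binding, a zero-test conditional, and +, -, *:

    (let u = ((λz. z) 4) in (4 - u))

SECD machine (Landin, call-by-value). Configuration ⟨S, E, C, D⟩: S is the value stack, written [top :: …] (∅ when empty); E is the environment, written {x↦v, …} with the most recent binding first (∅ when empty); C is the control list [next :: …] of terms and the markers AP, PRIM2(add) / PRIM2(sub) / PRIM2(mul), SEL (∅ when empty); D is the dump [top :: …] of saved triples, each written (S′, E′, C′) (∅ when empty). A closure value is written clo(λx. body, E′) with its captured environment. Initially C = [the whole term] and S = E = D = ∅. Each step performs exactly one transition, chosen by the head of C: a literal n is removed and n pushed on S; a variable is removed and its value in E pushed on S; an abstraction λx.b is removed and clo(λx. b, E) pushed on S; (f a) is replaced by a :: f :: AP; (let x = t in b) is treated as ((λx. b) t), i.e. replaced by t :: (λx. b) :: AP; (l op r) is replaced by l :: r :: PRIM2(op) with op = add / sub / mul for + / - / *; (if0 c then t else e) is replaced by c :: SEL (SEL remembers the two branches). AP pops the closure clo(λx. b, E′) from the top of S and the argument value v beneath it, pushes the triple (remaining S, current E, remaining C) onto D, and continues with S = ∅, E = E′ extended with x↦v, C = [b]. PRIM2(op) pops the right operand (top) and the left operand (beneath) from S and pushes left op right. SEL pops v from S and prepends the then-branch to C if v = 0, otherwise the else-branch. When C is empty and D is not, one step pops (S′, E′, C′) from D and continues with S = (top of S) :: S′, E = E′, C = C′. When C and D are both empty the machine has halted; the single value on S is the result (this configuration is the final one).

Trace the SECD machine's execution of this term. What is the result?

step 0: <S=∅, E=∅, C=[(let u = ((λz. z) 4) in (4 - u))], D=∅>
step 1: <S=∅, E=∅, C=[((λz. z) 4) :: (λu. (4 - u)) :: AP], D=∅>
step 2: <S=∅, E=∅, C=[4 :: (λz. z) :: AP :: (λu. (4 - u)) :: AP], D=∅>
step 3: <S=[4], E=∅, C=[(λz. z) :: AP :: (λu. (4 - u)) :: AP], D=∅>
step 4: <S=[clo(λz. z, ∅) :: 4], E=∅, C=[AP :: (λu. (4 - u)) :: AP], D=∅>
step 5: <S=∅, E={z↦4}, C=[z], D=[(∅, ∅, [(λu. (4 - u)) :: AP])]>
step 6: <S=[4], E={z↦4}, C=∅, D=[(∅, ∅, [(λu. (4 - u)) :: AP])]>
step 7: <S=[4], E=∅, C=[(λu. (4 - u)) :: AP], D=∅>
step 8: <S=[clo(λu. (4 - u), ∅) :: 4], E=∅, C=[AP], D=∅>
step 9: <S=∅, E={u↦4}, C=[(4 - u)], D=[(∅, ∅, ∅)]>
step 10: <S=∅, E={u↦4}, C=[4 :: u :: PRIM2(sub)], D=[(∅, ∅, ∅)]>
step 11: <S=[4], E={u↦4}, C=[u :: PRIM2(sub)], D=[(∅, ∅, ∅)]>
step 12: <S=[4 :: 4], E={u↦4}, C=[PRIM2(sub)], D=[(∅, ∅, ∅)]>
step 13: <S=[0], E={u↦4}, C=∅, D=[(∅, ∅, ∅)]>
step 14: <S=[0], E=∅, C=∅, D=∅>
→ final value 0

Answer: 0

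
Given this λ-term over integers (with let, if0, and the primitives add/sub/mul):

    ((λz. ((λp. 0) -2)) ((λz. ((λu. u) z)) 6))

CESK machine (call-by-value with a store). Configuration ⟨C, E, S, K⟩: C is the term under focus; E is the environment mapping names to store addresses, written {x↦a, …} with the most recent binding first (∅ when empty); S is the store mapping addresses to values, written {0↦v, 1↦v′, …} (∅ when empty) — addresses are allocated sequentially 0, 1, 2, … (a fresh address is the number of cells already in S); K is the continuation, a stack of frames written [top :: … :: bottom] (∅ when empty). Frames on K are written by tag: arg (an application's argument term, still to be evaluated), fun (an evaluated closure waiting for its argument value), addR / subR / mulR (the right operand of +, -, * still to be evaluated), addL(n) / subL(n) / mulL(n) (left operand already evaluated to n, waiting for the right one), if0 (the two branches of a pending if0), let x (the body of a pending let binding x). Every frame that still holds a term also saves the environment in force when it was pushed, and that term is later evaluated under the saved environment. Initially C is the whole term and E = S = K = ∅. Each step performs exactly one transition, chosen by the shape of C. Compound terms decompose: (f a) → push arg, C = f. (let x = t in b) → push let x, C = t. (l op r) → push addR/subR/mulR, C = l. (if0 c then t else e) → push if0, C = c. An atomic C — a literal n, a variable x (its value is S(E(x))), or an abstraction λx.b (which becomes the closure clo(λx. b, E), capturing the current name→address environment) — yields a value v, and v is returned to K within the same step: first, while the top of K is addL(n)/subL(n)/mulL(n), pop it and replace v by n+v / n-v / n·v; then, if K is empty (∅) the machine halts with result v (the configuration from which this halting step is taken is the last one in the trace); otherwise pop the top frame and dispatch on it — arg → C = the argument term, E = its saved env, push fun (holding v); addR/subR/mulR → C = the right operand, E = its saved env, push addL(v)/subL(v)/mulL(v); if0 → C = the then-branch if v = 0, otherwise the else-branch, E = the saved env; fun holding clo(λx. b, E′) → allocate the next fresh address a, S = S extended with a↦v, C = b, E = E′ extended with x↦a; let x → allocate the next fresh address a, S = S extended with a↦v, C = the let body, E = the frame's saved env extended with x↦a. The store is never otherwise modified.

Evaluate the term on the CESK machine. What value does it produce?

Answer: 0

Machine steps:
step 0: <C=((λz. ((λp. 0) -2)) ((λz. ((λu. u) z)) 6)), E=∅, S=∅, K=∅>
step 1: <C=(λz. ((λp. 0) -2)), E=∅, S=∅, K=[arg]>
step 2: <C=((λz. ((λu. u) z)) 6), E=∅, S=∅, K=[fun]>
step 3: <C=(λz. ((λu. u) z)), E=∅, S=∅, K=[arg :: fun]>
step 4: <C=6, E=∅, S=∅, K=[fun :: fun]>
step 5: <C=((λu. u) z), E={z↦0}, S={0↦6}, K=[fun]>
step 6: <C=(λu. u), E={z↦0}, S={0↦6}, K=[arg :: fun]>
step 7: <C=z, E={z↦0}, S={0↦6}, K=[fun :: fun]>
step 8: <C=u, E={u↦1, z↦0}, S={0↦6, 1↦6}, K=[fun]>
step 9: <C=((λp. 0) -2), E={z↦2}, S={0↦6, 1↦6, 2↦6}, K=∅>
step 10: <C=(λp. 0), E={z↦2}, S={0↦6, 1↦6, 2↦6}, K=[arg]>
step 11: <C=-2, E={z↦2}, S={0↦6, 1↦6, 2↦6}, K=[fun]>
step 12: <C=0, E={p↦3, z↦2}, S={0↦6, 1↦6, 2↦6, 3↦-2}, K=∅>
→ final value 0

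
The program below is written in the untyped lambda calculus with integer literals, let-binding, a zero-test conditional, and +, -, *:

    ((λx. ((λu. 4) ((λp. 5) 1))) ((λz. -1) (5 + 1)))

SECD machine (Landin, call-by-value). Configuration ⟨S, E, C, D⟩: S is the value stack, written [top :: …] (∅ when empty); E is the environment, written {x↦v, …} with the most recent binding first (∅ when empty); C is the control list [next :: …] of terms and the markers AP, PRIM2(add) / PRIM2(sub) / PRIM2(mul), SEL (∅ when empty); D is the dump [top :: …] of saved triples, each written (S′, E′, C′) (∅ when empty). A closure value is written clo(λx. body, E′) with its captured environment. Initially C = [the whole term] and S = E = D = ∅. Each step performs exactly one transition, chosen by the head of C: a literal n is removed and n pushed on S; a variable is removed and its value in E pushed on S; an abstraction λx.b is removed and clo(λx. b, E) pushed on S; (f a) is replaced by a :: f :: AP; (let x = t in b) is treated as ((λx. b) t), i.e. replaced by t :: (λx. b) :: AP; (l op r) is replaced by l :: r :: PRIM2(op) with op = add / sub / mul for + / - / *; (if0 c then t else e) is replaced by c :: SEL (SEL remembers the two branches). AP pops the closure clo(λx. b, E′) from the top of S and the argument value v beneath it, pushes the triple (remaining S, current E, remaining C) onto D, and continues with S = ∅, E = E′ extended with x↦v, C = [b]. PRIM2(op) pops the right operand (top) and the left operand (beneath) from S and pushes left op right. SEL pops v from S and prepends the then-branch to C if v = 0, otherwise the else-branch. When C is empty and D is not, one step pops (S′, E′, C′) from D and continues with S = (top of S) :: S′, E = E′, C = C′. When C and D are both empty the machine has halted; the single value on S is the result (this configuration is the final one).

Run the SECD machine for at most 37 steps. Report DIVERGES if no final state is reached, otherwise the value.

step 0: [S=∅ | E=∅ | C=[((λx. ((λu. 4) ((λp. 5) 1))) ((λz. -1) (5 + 1)))] | D=∅]
step 1: [S=∅ | E=∅ | C=[((λz. -1) (5 + 1)) :: (λx. ((λu. 4) ((λp. 5) 1))) :: AP] | D=∅]
step 2: [S=∅ | E=∅ | C=[(5 + 1) :: (λz. -1) :: AP :: (λx. ((λu. 4) ((λp. 5) 1))) :: AP] | D=∅]
step 3: [S=∅ | E=∅ | C=[5 :: 1 :: PRIM2(add) :: (λz. -1) :: AP :: (λx. ((λu. 4) ((λp. 5) 1))) :: AP] | D=∅]
step 4: [S=[5] | E=∅ | C=[1 :: PRIM2(add) :: (λz. -1) :: AP :: (λx. ((λu. 4) ((λp. 5) 1))) :: AP] | D=∅]
step 5: [S=[1 :: 5] | E=∅ | C=[PRIM2(add) :: (λz. -1) :: AP :: (λx. ((λu. 4) ((λp. 5) 1))) :: AP] | D=∅]
step 6: [S=[6] | E=∅ | C=[(λz. -1) :: AP :: (λx. ((λu. 4) ((λp. 5) 1))) :: AP] | D=∅]
step 7: [S=[clo(λz. -1, ∅) :: 6] | E=∅ | C=[AP :: (λx. ((λu. 4) ((λp. 5) 1))) :: AP] | D=∅]
step 8: [S=∅ | E={z↦6} | C=[-1] | D=[(∅, ∅, [(λx. ((λu. 4) ((λp. 5) 1))) :: AP])]]
step 9: [S=[-1] | E={z↦6} | C=∅ | D=[(∅, ∅, [(λx. ((λu. 4) ((λp. 5) 1))) :: AP])]]
step 10: [S=[-1] | E=∅ | C=[(λx. ((λu. 4) ((λp. 5) 1))) :: AP] | D=∅]
step 11: [S=[clo(λx. ((λu. 4) ((λp. 5) 1)), ∅) :: -1] | E=∅ | C=[AP] | D=∅]
step 12: [S=∅ | E={x↦-1} | C=[((λu. 4) ((λp. 5) 1))] | D=[(∅, ∅, ∅)]]
step 13: [S=∅ | E={x↦-1} | C=[((λp. 5) 1) :: (λu. 4) :: AP] | D=[(∅, ∅, ∅)]]
step 14: [S=∅ | E={x↦-1} | C=[1 :: (λp. 5) :: AP :: (λu. 4) :: AP] | D=[(∅, ∅, ∅)]]
step 15: [S=[1] | E={x↦-1} | C=[(λp. 5) :: AP :: (λu. 4) :: AP] | D=[(∅, ∅, ∅)]]
step 16: [S=[clo(λp. 5, {x↦-1}) :: 1] | E={x↦-1} | C=[AP :: (λu. 4) :: AP] | D=[(∅, ∅, ∅)]]
step 17: [S=∅ | E={p↦1, x↦-1} | C=[5] | D=[(∅, {x↦-1}, [(λu. 4) :: AP]) :: (∅, ∅, ∅)]]
step 18: [S=[5] | E={p↦1, x↦-1} | C=∅ | D=[(∅, {x↦-1}, [(λu. 4) :: AP]) :: (∅, ∅, ∅)]]
step 19: [S=[5] | E={x↦-1} | C=[(λu. 4) :: AP] | D=[(∅, ∅, ∅)]]
step 20: [S=[clo(λu. 4, {x↦-1}) :: 5] | E={x↦-1} | C=[AP] | D=[(∅, ∅, ∅)]]
step 21: [S=∅ | E={u↦5, x↦-1} | C=[4] | D=[(∅, {x↦-1}, ∅) :: (∅, ∅, ∅)]]
step 22: [S=[4] | E={u↦5, x↦-1} | C=∅ | D=[(∅, {x↦-1}, ∅) :: (∅, ∅, ∅)]]
step 23: [S=[4] | E={x↦-1} | C=∅ | D=[(∅, ∅, ∅)]]
step 24: [S=[4] | E=∅ | C=∅ | D=∅]
→ final value 4

Answer: 4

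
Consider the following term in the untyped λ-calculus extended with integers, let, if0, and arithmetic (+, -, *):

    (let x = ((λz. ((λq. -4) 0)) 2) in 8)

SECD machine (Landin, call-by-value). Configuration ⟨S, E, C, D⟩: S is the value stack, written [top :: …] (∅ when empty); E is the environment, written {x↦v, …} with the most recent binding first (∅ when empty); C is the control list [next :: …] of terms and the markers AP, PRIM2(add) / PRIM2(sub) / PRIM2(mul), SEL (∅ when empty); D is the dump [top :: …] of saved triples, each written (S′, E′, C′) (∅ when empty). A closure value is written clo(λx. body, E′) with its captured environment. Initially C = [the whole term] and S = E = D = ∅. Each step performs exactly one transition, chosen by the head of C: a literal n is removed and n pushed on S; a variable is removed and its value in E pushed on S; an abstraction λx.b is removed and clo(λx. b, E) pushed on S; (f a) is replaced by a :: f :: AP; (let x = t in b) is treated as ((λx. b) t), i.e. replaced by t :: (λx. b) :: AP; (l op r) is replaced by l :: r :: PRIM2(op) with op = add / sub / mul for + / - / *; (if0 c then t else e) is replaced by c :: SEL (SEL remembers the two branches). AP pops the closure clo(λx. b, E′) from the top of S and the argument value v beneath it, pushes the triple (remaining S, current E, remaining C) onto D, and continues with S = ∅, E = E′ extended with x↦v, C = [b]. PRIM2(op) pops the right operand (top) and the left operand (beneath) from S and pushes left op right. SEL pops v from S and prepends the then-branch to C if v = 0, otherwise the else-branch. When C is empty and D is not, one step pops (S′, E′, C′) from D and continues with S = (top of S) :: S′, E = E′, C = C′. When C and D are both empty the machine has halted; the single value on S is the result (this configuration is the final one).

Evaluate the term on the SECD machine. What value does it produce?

Answer: 8

Machine steps:
0. ⟨S=∅; E=∅; C=[(let x = ((λz. ((λq. -4) 0)) 2) in 8)]; D=∅⟩
1. ⟨S=∅; E=∅; C=[((λz. ((λq. -4) 0)) 2) :: (λx. 8) :: AP]; D=∅⟩
2. ⟨S=∅; E=∅; C=[2 :: (λz. ((λq. -4) 0)) :: AP :: (λx. 8) :: AP]; D=∅⟩
3. ⟨S=[2]; E=∅; C=[(λz. ((λq. -4) 0)) :: AP :: (λx. 8) :: AP]; D=∅⟩
4. ⟨S=[clo(λz. ((λq. -4) 0), ∅) :: 2]; E=∅; C=[AP :: (λx. 8) :: AP]; D=∅⟩
5. ⟨S=∅; E={z↦2}; C=[((λq. -4) 0)]; D=[(∅, ∅, [(λx. 8) :: AP])]⟩
6. ⟨S=∅; E={z↦2}; C=[0 :: (λq. -4) :: AP]; D=[(∅, ∅, [(λx. 8) :: AP])]⟩
7. ⟨S=[0]; E={z↦2}; C=[(λq. -4) :: AP]; D=[(∅, ∅, [(λx. 8) :: AP])]⟩
8. ⟨S=[clo(λq. -4, {z↦2}) :: 0]; E={z↦2}; C=[AP]; D=[(∅, ∅, [(λx. 8) :: AP])]⟩
9. ⟨S=∅; E={q↦0, z↦2}; C=[-4]; D=[(∅, {z↦2}, ∅) :: (∅, ∅, [(λx. 8) :: AP])]⟩
10. ⟨S=[-4]; E={q↦0, z↦2}; C=∅; D=[(∅, {z↦2}, ∅) :: (∅, ∅, [(λx. 8) :: AP])]⟩
11. ⟨S=[-4]; E={z↦2}; C=∅; D=[(∅, ∅, [(λx. 8) :: AP])]⟩
12. ⟨S=[-4]; E=∅; C=[(λx. 8) :: AP]; D=∅⟩
13. ⟨S=[clo(λx. 8, ∅) :: -4]; E=∅; C=[AP]; D=∅⟩
14. ⟨S=∅; E={x↦-4}; C=[8]; D=[(∅, ∅, ∅)]⟩
15. ⟨S=[8]; E={x↦-4}; C=∅; D=[(∅, ∅, ∅)]⟩
16. ⟨S=[8]; E=∅; C=∅; D=∅⟩
→ final value 8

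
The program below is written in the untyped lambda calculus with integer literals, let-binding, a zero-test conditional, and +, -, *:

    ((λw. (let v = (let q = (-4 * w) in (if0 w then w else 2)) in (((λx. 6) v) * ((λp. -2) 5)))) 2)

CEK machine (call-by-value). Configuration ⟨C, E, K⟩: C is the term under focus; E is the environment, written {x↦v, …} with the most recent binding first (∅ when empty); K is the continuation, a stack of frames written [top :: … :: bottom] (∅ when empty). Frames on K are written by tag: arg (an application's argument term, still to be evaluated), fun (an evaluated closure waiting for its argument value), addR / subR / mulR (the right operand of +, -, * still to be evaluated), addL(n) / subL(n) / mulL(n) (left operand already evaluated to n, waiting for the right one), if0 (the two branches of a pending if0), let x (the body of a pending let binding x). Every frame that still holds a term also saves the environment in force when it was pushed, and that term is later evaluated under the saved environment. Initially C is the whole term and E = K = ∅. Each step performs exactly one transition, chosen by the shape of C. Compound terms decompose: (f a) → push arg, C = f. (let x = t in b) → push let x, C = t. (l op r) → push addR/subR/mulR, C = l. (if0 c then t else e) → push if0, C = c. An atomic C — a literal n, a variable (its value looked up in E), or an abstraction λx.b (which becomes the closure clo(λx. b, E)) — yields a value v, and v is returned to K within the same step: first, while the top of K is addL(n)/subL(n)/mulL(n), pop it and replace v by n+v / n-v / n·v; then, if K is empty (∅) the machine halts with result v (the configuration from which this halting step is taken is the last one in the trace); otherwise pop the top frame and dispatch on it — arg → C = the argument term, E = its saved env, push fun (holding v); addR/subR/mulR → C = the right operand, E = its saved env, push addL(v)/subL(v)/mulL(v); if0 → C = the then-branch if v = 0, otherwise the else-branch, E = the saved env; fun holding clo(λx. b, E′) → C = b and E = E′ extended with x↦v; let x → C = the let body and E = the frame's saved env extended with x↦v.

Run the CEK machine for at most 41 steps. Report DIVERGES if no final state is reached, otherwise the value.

step 0: ⟨C=((λw. (let v = (let q = (-4 * w) in (if0 w then w else 2)) in (((λx. 6) v) * ((λp. -2) 5)))) 2); E=∅; K=∅⟩
step 1: ⟨C=(λw. (let v = (let q = (-4 * w) in (if0 w then w else 2)) in (((λx. 6) v) * ((λp. -2) 5)))); E=∅; K=[arg]⟩
step 2: ⟨C=2; E=∅; K=[fun]⟩
step 3: ⟨C=(let v = (let q = (-4 * w) in (if0 w then w else 2)) in (((λx. 6) v) * ((λp. -2) 5))); E={w↦2}; K=∅⟩
step 4: ⟨C=(let q = (-4 * w) in (if0 w then w else 2)); E={w↦2}; K=[let v]⟩
step 5: ⟨C=(-4 * w); E={w↦2}; K=[let q :: let v]⟩
step 6: ⟨C=-4; E={w↦2}; K=[mulR :: let q :: let v]⟩
step 7: ⟨C=w; E={w↦2}; K=[mulL(-4) :: let q :: let v]⟩
step 8: ⟨C=(if0 w then w else 2); E={q↦-8, w↦2}; K=[let v]⟩
step 9: ⟨C=w; E={q↦-8, w↦2}; K=[if0 :: let v]⟩
step 10: ⟨C=2; E={q↦-8, w↦2}; K=[let v]⟩
step 11: ⟨C=(((λx. 6) v) * ((λp. -2) 5)); E={v↦2, w↦2}; K=∅⟩
step 12: ⟨C=((λx. 6) v); E={v↦2, w↦2}; K=[mulR]⟩
step 13: ⟨C=(λx. 6); E={v↦2, w↦2}; K=[arg :: mulR]⟩
step 14: ⟨C=v; E={v↦2, w↦2}; K=[fun :: mulR]⟩
step 15: ⟨C=6; E={x↦2, v↦2, w↦2}; K=[mulR]⟩
step 16: ⟨C=((λp. -2) 5); E={v↦2, w↦2}; K=[mulL(6)]⟩
step 17: ⟨C=(λp. -2); E={v↦2, w↦2}; K=[arg :: mulL(6)]⟩
step 18: ⟨C=5; E={v↦2, w↦2}; K=[fun :: mulL(6)]⟩
step 19: ⟨C=-2; E={p↦5, v↦2, w↦2}; K=[mulL(6)]⟩
→ final value -12

Answer: -12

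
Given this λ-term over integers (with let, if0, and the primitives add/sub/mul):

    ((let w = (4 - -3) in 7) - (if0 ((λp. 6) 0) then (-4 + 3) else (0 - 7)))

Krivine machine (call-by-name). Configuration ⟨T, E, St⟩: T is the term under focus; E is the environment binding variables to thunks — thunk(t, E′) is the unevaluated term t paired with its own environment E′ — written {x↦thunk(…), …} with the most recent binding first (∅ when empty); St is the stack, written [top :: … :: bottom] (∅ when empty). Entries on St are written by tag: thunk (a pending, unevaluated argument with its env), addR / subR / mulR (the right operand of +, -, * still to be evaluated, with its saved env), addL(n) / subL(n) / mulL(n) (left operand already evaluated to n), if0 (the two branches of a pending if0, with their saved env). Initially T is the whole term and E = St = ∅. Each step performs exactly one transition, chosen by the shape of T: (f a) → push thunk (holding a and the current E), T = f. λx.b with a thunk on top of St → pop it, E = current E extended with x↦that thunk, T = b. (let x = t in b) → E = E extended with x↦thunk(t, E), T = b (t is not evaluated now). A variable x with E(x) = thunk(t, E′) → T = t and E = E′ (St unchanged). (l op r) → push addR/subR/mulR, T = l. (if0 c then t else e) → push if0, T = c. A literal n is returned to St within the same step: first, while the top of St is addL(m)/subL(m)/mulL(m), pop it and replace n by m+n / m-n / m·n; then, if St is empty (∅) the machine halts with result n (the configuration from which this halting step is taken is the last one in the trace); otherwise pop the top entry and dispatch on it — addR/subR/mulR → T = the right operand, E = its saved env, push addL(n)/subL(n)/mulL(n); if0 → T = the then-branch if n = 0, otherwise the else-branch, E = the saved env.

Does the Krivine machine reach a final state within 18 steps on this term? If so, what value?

Answer: 14

Execution trace:
[0] [T=((let w = (4 - -3) in 7) - (if0 ((λp. 6) 0) then (-4 + 3) else (0 - 7))) | E=∅ | St=∅]
[1] [T=(let w = (4 - -3) in 7) | E=∅ | St=[subR]]
[2] [T=7 | E={w↦thunk((4 - -3), ∅)} | St=[subR]]
[3] [T=(if0 ((λp. 6) 0) then (-4 + 3) else (0 - 7)) | E=∅ | St=[subL(7)]]
[4] [T=((λp. 6) 0) | E=∅ | St=[if0 :: subL(7)]]
[5] [T=(λp. 6) | E=∅ | St=[thunk :: if0 :: subL(7)]]
[6] [T=6 | E={p↦thunk(0, ∅)} | St=[if0 :: subL(7)]]
[7] [T=(0 - 7) | E=∅ | St=[subL(7)]]
[8] [T=0 | E=∅ | St=[subR :: subL(7)]]
[9] [T=7 | E=∅ | St=[subL(0) :: subL(7)]]
→ final value 14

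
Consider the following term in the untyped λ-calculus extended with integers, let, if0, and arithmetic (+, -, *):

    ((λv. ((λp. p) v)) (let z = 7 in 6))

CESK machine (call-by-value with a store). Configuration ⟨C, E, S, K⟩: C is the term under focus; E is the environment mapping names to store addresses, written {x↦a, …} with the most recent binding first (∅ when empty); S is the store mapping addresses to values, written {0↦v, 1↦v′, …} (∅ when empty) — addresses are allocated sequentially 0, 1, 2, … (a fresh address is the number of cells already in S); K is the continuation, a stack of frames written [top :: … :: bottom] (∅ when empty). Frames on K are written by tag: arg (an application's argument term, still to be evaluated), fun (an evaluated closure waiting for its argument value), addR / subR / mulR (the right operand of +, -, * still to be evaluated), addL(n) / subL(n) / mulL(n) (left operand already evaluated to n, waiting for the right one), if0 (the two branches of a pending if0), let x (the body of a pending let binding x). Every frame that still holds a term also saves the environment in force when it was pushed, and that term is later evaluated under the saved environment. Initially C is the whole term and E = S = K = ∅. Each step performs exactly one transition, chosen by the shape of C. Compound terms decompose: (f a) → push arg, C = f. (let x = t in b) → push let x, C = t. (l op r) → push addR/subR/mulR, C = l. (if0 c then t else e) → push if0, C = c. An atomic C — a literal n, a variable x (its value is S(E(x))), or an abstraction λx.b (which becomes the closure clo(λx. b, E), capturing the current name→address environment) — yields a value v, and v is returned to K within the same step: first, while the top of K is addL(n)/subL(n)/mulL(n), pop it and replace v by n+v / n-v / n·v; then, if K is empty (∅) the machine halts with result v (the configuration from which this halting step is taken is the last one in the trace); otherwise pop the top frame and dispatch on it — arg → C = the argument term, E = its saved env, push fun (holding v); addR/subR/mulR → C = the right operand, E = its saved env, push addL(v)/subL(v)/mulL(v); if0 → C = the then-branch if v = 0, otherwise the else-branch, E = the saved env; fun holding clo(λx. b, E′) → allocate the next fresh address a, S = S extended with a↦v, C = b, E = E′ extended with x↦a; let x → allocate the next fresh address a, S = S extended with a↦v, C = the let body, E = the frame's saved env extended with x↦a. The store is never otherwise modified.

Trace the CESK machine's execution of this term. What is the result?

Answer: 6

Execution trace:
[0] [C=((λv. ((λp. p) v)) (let z = 7 in 6)) | E=∅ | S=∅ | K=∅]
[1] [C=(λv. ((λp. p) v)) | E=∅ | S=∅ | K=[arg]]
[2] [C=(let z = 7 in 6) | E=∅ | S=∅ | K=[fun]]
[3] [C=7 | E=∅ | S=∅ | K=[let z :: fun]]
[4] [C=6 | E={z↦0} | S={0↦7} | K=[fun]]
[5] [C=((λp. p) v) | E={v↦1} | S={0↦7, 1↦6} | K=∅]
[6] [C=(λp. p) | E={v↦1} | S={0↦7, 1↦6} | K=[arg]]
[7] [C=v | E={v↦1} | S={0↦7, 1↦6} | K=[fun]]
[8] [C=p | E={p↦2, v↦1} | S={0↦7, 1↦6, 2↦6} | K=∅]
→ final value 6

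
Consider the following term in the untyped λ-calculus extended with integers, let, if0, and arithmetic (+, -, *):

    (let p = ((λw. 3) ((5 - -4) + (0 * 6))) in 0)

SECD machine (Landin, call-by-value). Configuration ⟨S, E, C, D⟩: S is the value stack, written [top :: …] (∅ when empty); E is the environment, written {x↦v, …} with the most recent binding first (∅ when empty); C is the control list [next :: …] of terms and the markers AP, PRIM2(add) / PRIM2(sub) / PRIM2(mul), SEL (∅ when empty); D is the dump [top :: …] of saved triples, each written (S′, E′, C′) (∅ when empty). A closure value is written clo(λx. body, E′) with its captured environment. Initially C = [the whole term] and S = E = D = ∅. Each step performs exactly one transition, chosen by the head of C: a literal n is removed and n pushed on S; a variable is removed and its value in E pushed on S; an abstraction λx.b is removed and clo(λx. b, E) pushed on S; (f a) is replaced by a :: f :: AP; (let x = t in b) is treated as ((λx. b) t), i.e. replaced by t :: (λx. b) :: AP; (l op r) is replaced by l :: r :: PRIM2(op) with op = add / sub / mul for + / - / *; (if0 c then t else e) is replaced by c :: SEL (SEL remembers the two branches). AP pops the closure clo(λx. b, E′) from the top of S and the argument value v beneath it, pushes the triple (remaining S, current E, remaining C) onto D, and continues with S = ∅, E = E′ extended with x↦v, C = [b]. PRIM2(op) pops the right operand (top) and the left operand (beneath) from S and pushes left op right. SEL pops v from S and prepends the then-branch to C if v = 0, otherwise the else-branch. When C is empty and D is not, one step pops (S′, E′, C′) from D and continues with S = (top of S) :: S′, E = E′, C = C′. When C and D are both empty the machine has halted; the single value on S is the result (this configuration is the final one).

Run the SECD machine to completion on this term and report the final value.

Answer: 0

Derivation:
t=0: [S=∅ | E=∅ | C=[(let p = ((λw. 3) ((5 - -4) + (0 * 6))) in 0)] | D=∅]
t=1: [S=∅ | E=∅ | C=[((λw. 3) ((5 - -4) + (0 * 6))) :: (λp. 0) :: AP] | D=∅]
t=2: [S=∅ | E=∅ | C=[((5 - -4) + (0 * 6)) :: (λw. 3) :: AP :: (λp. 0) :: AP] | D=∅]
t=3: [S=∅ | E=∅ | C=[(5 - -4) :: (0 * 6) :: PRIM2(add) :: (λw. 3) :: AP :: (λp. 0) :: AP] | D=∅]
t=4: [S=∅ | E=∅ | C=[5 :: -4 :: PRIM2(sub) :: (0 * 6) :: PRIM2(add) :: (λw. 3) :: AP :: (λp. 0) :: AP] | D=∅]
t=5: [S=[5] | E=∅ | C=[-4 :: PRIM2(sub) :: (0 * 6) :: PRIM2(add) :: (λw. 3) :: AP :: (λp. 0) :: AP] | D=∅]
t=6: [S=[-4 :: 5] | E=∅ | C=[PRIM2(sub) :: (0 * 6) :: PRIM2(add) :: (λw. 3) :: AP :: (λp. 0) :: AP] | D=∅]
t=7: [S=[9] | E=∅ | C=[(0 * 6) :: PRIM2(add) :: (λw. 3) :: AP :: (λp. 0) :: AP] | D=∅]
t=8: [S=[9] | E=∅ | C=[0 :: 6 :: PRIM2(mul) :: PRIM2(add) :: (λw. 3) :: AP :: (λp. 0) :: AP] | D=∅]
t=9: [S=[0 :: 9] | E=∅ | C=[6 :: PRIM2(mul) :: PRIM2(add) :: (λw. 3) :: AP :: (λp. 0) :: AP] | D=∅]
t=10: [S=[6 :: 0 :: 9] | E=∅ | C=[PRIM2(mul) :: PRIM2(add) :: (λw. 3) :: AP :: (λp. 0) :: AP] | D=∅]
t=11: [S=[0 :: 9] | E=∅ | C=[PRIM2(add) :: (λw. 3) :: AP :: (λp. 0) :: AP] | D=∅]
t=12: [S=[9] | E=∅ | C=[(λw. 3) :: AP :: (λp. 0) :: AP] | D=∅]
t=13: [S=[clo(λw. 3, ∅) :: 9] | E=∅ | C=[AP :: (λp. 0) :: AP] | D=∅]
t=14: [S=∅ | E={w↦9} | C=[3] | D=[(∅, ∅, [(λp. 0) :: AP])]]
t=15: [S=[3] | E={w↦9} | C=∅ | D=[(∅, ∅, [(λp. 0) :: AP])]]
t=16: [S=[3] | E=∅ | C=[(λp. 0) :: AP] | D=∅]
t=17: [S=[clo(λp. 0, ∅) :: 3] | E=∅ | C=[AP] | D=∅]
t=18: [S=∅ | E={p↦3} | C=[0] | D=[(∅, ∅, ∅)]]
t=19: [S=[0] | E={p↦3} | C=∅ | D=[(∅, ∅, ∅)]]
t=20: [S=[0] | E=∅ | C=∅ | D=∅]
→ final value 0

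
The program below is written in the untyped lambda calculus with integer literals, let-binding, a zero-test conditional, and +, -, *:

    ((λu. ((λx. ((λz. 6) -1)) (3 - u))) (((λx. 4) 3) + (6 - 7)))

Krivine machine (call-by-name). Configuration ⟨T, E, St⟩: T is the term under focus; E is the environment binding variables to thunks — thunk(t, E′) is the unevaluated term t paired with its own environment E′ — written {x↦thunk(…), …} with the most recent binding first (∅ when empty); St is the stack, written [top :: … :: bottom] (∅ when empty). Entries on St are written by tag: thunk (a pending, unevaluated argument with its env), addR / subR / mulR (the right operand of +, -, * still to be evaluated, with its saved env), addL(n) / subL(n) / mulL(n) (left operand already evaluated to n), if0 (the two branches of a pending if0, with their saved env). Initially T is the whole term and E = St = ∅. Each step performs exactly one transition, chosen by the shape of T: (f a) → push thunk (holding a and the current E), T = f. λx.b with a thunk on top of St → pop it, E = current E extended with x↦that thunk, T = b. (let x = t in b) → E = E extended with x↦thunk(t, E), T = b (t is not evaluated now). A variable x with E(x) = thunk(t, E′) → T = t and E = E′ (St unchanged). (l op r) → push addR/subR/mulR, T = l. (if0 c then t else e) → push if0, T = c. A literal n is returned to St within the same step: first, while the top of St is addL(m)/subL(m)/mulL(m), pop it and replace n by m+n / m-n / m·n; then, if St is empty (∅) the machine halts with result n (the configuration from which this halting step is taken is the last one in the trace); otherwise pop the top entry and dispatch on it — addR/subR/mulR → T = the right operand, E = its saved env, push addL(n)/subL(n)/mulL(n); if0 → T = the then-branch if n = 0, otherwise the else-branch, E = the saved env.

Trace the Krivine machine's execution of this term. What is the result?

Answer: 6

Execution trace:
t=0: [T=((λu. ((λx. ((λz. 6) -1)) (3 - u))) (((λx. 4) 3) + (6 - 7))) | E=∅ | St=∅]
t=1: [T=(λu. ((λx. ((λz. 6) -1)) (3 - u))) | E=∅ | St=[thunk]]
t=2: [T=((λx. ((λz. 6) -1)) (3 - u)) | E={u↦thunk((((λx. 4) 3) + (6 - 7)), ∅)} | St=∅]
t=3: [T=(λx. ((λz. 6) -1)) | E={u↦thunk((((λx. 4) 3) + (6 - 7)), ∅)} | St=[thunk]]
t=4: [T=((λz. 6) -1) | E={x↦thunk((3 - u), {u↦thunk((((λx. 4) 3) + (6 - 7)), ∅)}), u↦thunk((((λx. 4) 3) + (6 - 7)), ∅)} | St=∅]
t=5: [T=(λz. 6) | E={x↦thunk((3 - u), {u↦thunk((((λx. 4) 3) + (6 - 7)), ∅)}), u↦thunk((((λx. 4) 3) + (6 - 7)), ∅)} | St=[thunk]]
t=6: [T=6 | E={z↦thunk(-1, {x↦thunk((3 - u), {u↦thunk((((λx. 4) 3) + (6 - 7)), ∅)}), u↦thunk((((λx. 4) 3) + (6 - 7)), ∅)}), x↦thunk((3 - u), {u↦thunk((((λx. 4) 3) + (6 - 7)), ∅)}), u↦thunk((((λx. 4) 3) + (6 - 7)), ∅)} | St=∅]
→ final value 6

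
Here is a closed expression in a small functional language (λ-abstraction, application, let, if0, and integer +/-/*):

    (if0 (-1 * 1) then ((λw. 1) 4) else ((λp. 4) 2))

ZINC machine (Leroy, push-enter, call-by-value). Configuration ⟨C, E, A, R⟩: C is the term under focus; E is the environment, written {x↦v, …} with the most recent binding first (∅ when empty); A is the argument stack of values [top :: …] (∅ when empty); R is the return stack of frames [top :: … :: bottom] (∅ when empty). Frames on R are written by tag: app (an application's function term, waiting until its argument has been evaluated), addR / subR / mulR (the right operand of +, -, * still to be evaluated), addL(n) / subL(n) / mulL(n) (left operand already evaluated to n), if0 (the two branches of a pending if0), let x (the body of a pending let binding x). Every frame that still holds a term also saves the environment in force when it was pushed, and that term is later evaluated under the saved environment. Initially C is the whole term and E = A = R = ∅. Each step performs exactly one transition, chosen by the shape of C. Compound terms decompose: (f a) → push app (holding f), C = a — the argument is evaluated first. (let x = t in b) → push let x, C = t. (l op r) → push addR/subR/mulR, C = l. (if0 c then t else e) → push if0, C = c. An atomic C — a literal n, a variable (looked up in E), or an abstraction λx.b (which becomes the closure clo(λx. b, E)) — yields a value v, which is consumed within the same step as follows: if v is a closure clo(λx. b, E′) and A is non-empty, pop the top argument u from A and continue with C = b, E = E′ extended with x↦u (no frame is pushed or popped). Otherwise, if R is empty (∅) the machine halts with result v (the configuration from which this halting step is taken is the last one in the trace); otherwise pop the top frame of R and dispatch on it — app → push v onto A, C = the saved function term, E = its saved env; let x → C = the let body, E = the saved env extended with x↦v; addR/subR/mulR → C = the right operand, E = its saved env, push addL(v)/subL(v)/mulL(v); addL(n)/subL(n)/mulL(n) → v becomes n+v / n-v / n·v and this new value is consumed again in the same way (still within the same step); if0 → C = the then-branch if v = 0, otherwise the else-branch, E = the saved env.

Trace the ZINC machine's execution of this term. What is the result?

step 0: ⟨C=(if0 (-1 * 1) then ((λw. 1) 4) else ((λp. 4) 2)); E=∅; A=∅; R=∅⟩
step 1: ⟨C=(-1 * 1); E=∅; A=∅; R=[if0]⟩
step 2: ⟨C=-1; E=∅; A=∅; R=[mulR :: if0]⟩
step 3: ⟨C=1; E=∅; A=∅; R=[mulL(-1) :: if0]⟩
step 4: ⟨C=((λp. 4) 2); E=∅; A=∅; R=∅⟩
step 5: ⟨C=2; E=∅; A=∅; R=[app]⟩
step 6: ⟨C=(λp. 4); E=∅; A=[2]; R=∅⟩
step 7: ⟨C=4; E={p↦2}; A=∅; R=∅⟩
→ final value 4

Answer: 4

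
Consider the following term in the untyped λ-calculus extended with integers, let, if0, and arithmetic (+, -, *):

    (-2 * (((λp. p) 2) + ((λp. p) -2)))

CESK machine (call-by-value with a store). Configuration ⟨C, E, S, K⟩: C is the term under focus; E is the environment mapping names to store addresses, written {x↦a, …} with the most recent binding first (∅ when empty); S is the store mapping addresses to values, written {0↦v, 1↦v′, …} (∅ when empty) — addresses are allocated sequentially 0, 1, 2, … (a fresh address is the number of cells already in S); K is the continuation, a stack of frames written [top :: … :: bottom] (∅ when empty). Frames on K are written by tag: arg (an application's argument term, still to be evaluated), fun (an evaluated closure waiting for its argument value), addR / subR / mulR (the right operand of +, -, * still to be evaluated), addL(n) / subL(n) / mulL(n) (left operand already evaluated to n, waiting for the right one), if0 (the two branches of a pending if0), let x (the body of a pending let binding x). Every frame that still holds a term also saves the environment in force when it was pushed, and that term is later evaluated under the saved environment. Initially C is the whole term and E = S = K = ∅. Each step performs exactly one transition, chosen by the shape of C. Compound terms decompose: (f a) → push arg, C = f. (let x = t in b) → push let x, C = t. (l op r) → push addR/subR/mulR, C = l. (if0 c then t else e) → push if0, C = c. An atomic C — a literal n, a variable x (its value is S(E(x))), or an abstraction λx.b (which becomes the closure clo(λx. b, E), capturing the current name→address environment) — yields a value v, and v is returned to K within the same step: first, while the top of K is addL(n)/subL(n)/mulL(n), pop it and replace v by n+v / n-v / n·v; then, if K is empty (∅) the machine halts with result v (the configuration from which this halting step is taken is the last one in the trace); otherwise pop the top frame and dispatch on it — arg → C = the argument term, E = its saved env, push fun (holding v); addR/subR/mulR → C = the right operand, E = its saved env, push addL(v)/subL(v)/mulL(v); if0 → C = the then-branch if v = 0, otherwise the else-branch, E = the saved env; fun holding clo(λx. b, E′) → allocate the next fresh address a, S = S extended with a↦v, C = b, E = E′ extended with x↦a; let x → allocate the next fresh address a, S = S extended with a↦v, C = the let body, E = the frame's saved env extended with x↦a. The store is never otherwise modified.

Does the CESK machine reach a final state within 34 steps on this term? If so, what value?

[0] <C=(-2 * (((λp. p) 2) + ((λp. p) -2))), E=∅, S=∅, K=∅>
[1] <C=-2, E=∅, S=∅, K=[mulR]>
[2] <C=(((λp. p) 2) + ((λp. p) -2)), E=∅, S=∅, K=[mulL(-2)]>
[3] <C=((λp. p) 2), E=∅, S=∅, K=[addR :: mulL(-2)]>
[4] <C=(λp. p), E=∅, S=∅, K=[arg :: addR :: mulL(-2)]>
[5] <C=2, E=∅, S=∅, K=[fun :: addR :: mulL(-2)]>
[6] <C=p, E={p↦0}, S={0↦2}, K=[addR :: mulL(-2)]>
[7] <C=((λp. p) -2), E=∅, S={0↦2}, K=[addL(2) :: mulL(-2)]>
[8] <C=(λp. p), E=∅, S={0↦2}, K=[arg :: addL(2) :: mulL(-2)]>
[9] <C=-2, E=∅, S={0↦2}, K=[fun :: addL(2) :: mulL(-2)]>
[10] <C=p, E={p↦1}, S={0↦2, 1↦-2}, K=[addL(2) :: mulL(-2)]>
→ final value 0

Answer: 0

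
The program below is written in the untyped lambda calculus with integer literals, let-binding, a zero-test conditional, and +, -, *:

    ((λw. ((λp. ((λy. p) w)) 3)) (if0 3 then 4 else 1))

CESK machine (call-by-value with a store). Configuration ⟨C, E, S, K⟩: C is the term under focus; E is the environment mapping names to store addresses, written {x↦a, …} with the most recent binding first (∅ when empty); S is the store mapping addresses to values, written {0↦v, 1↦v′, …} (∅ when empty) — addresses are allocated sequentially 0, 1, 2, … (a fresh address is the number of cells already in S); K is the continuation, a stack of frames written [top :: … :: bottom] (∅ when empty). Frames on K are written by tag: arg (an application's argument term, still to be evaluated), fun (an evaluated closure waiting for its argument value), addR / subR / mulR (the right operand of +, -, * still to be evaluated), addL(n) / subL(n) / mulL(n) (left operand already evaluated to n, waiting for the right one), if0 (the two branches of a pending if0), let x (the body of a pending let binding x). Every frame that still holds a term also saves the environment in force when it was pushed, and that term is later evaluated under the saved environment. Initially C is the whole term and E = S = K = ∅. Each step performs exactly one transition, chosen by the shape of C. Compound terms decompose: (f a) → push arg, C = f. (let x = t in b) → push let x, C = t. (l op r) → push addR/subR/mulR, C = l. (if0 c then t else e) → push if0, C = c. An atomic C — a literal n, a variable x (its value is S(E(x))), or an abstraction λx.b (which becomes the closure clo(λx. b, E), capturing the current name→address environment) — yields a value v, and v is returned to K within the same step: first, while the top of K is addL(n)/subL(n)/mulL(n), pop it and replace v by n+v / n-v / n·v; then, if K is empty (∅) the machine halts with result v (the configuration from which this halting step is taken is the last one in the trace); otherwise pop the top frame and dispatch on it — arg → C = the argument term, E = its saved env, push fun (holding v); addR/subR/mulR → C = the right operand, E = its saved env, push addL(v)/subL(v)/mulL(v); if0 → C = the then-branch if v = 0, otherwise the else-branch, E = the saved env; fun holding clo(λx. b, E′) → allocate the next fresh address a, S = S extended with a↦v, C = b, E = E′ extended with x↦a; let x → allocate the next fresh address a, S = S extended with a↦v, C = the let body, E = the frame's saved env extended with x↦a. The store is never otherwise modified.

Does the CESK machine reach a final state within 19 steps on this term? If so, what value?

Answer: 3

Machine steps:
step 0: <C=((λw. ((λp. ((λy. p) w)) 3)) (if0 3 then 4 else 1)), E=∅, S=∅, K=∅>
step 1: <C=(λw. ((λp. ((λy. p) w)) 3)), E=∅, S=∅, K=[arg]>
step 2: <C=(if0 3 then 4 else 1), E=∅, S=∅, K=[fun]>
step 3: <C=3, E=∅, S=∅, K=[if0 :: fun]>
step 4: <C=1, E=∅, S=∅, K=[fun]>
step 5: <C=((λp. ((λy. p) w)) 3), E={w↦0}, S={0↦1}, K=∅>
step 6: <C=(λp. ((λy. p) w)), E={w↦0}, S={0↦1}, K=[arg]>
step 7: <C=3, E={w↦0}, S={0↦1}, K=[fun]>
step 8: <C=((λy. p) w), E={p↦1, w↦0}, S={0↦1, 1↦3}, K=∅>
step 9: <C=(λy. p), E={p↦1, w↦0}, S={0↦1, 1↦3}, K=[arg]>
step 10: <C=w, E={p↦1, w↦0}, S={0↦1, 1↦3}, K=[fun]>
step 11: <C=p, E={y↦2, p↦1, w↦0}, S={0↦1, 1↦3, 2↦1}, K=∅>
→ final value 3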